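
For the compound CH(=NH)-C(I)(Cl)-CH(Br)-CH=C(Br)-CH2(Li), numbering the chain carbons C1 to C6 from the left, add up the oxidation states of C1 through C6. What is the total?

0

Assign +1 per bond to O/N/halogen, −1 per bond to H or an electropositive element, and 0 per bond to carbon. Tallying each carbon:
C1: 1C, 1H, 2N → 0 − 1 + 2 = +1
C2: 2C, 1Cl, 1I → 0 + 1 + 1 = +2
C3: 2C, 1H, 1Br → 0 − 1 + 1 = 0
C4: 3C, 1H → 0 − 1 = -1
C5: 3C, 1Br → 0 + 1 = +1
C6: 1C, 2H, 1Li → 0 − 2 − 1 = -3
Sum = +1 + 2 + 0 − 1 + 1 − 3 = 0.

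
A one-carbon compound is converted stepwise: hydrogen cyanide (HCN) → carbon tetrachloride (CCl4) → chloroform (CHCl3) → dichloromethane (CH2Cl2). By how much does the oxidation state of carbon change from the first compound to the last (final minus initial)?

Carbon oxidation states along the series — hydrogen cyanide: +2, carbon tetrachloride: +4, chloroform: +2, dichloromethane: 0.
Net change = 0 − (+2) = -2.

-2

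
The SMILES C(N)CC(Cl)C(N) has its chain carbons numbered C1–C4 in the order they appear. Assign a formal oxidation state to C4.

Bonds to more-electronegative neighbours contribute +1 each, bonds to H or metals contribute −1 each, and C–C bonds contribute 0.
C4 has one bond to C (0), one bond to H (-1), one bond to H (-1), one bond to N (+1).
Oxidation state = 0 − 1 − 1 + 1 = -1.

-1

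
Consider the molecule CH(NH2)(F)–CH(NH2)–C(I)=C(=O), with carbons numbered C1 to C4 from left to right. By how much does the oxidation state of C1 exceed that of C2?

+1

C1: 1C, 1H, 1N, 1F → 0 − 1 + 1 + 1 = +1
C2: 2C, 1H, 1N → 0 − 1 + 1 = 0
Difference: +1 − (0) = +1.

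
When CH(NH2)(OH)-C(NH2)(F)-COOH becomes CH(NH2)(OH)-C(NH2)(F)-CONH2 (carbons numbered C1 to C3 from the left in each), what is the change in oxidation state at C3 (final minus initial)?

0

Before: C3 has 1 bond to C, 3 bonds to O → oxidation state +3.
After: C3 has 1 bond to C, 2 bonds to O, 1 bond to N → oxidation state +3.
Δ = +3 − (+3) = 0, so no net redox change at C3.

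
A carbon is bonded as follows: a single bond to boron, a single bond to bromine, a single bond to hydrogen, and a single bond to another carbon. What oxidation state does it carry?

-1

Each bond to a more electronegative atom (O, N, halogen) counts +1, each bond to a less electronegative atom (H, metal, B, Si) counts −1, and each C–C bond counts 0.
The carbon has one bond to C (0), one bond to B (-1), one bond to H (-1), one bond to Br (+1).
Oxidation state = 0 − 1 − 1 + 1 = -1.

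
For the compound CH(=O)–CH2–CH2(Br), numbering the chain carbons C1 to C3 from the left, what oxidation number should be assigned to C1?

Bonds to more-electronegative neighbours contribute +1 each, bonds to H or metals contribute −1 each, and C–C bonds contribute 0.
C1 has one bond to C (0), one bond to H (-1), a double bond to O (2×+1 = +2).
Oxidation state = 0 − 1 + 2 = +1.

+1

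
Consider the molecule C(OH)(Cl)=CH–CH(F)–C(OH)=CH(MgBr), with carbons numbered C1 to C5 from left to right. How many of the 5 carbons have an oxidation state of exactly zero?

1

Bonds to more-electronegative neighbours contribute +1 each, bonds to H or metals contribute −1 each, and C–C bonds contribute 0. Tallying each carbon:
C1: 2C, 1O, 1Cl → 0 + 1 + 1 = +2
C2: 3C, 1H → 0 − 1 = -1
C3: 2C, 1H, 1F → 0 − 1 + 1 = 0
C4: 3C, 1O → 0 + 1 = +1
C5: 2C, 1H, 1Mg → 0 − 1 − 1 = -2
1 carbon (C3) meets the condition.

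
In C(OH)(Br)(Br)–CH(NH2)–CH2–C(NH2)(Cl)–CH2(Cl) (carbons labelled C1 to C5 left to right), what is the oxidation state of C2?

0

Bonds to more-electronegative neighbours contribute +1 each, bonds to H or metals contribute −1 each, and C–C bonds contribute 0.
C2 has one bond to C (0), one bond to C (0), one bond to H (-1), one bond to N (+1).
Oxidation state = 0 + 0 − 1 + 1 = 0.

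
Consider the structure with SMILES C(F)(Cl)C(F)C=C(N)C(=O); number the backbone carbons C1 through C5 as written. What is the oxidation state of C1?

Count +1 for every bond to an atom more electronegative than carbon and −1 for every bond to one less electronegative; C–C bonds are 0.
C1 has one bond to C (0), one bond to H (-1), one bond to F (+1), one bond to Cl (+1).
Oxidation state = 0 − 1 + 1 + 1 = +1.

+1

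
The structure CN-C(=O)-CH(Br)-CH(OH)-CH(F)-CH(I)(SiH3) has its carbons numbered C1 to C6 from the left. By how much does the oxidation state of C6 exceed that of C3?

C6: 1C, 1H, 1I, 1Si → 0 − 1 + 1 − 1 = -1
C3: 2C, 1H, 1Br → 0 − 1 + 1 = 0
Difference: -1 − (0) = -1.

-1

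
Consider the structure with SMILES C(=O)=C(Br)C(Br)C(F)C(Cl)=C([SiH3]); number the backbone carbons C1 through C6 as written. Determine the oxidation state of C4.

C4 has one bond to C (0), one bond to C (0), one bond to H (-1), one bond to F (+1).
Oxidation state = 0 + 0 − 1 + 1 = 0.

0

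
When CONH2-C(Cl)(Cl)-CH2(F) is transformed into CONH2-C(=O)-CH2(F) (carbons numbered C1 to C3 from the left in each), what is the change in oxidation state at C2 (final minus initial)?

0

Before: C2 has 2 bonds to C, 2 bonds to Cl → oxidation state +2.
After: C2 has 2 bonds to C, 2 bonds to O → oxidation state +2.
Δ = +2 − (+2) = 0, so no net redox change at C2.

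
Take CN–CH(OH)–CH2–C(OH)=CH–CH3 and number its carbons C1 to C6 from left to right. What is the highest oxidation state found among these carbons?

+3

Bonds to more-electronegative neighbours contribute +1 each, bonds to H or metals contribute −1 each, and C–C bonds contribute 0. Tallying each carbon:
C1: 1C, 3N → 0 + 3 = +3
C2: 2C, 1H, 1O → 0 − 1 + 1 = 0
C3: 2C, 2H → 0 − 2 = -2
C4: 3C, 1O → 0 + 1 = +1
C5: 3C, 1H → 0 − 1 = -1
C6: 1C, 3H → 0 − 3 = -3
The highest value is +3.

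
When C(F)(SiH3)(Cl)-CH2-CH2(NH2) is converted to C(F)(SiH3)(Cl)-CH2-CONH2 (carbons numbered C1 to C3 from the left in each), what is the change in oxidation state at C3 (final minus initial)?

+4

Before: C3 has 1 bond to C, 2 bonds to H, 1 bond to N → oxidation state -1.
After: C3 has 1 bond to C, 2 bonds to O, 1 bond to N → oxidation state +3.
Δ = +3 − (-1) = +4, so this is an oxidation at C3.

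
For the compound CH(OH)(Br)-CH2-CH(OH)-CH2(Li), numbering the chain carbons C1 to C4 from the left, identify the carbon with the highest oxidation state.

C1

Tallying each carbon's bonds:
C1: 1C, 1H, 1O, 1Br → 0 − 1 + 1 + 1 = +1
C2: 2C, 2H → 0 − 2 = -2
C3: 2C, 1H, 1O → 0 − 1 + 1 = 0
C4: 1C, 2H, 1Li → 0 − 2 − 1 = -3
The most oxidised carbon is C1 at +1.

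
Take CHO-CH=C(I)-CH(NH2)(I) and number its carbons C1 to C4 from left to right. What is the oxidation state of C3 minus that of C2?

+2

C3: 3C, 1I → 0 + 1 = +1
C2: 3C, 1H → 0 − 1 = -1
Difference: +1 − (-1) = +2.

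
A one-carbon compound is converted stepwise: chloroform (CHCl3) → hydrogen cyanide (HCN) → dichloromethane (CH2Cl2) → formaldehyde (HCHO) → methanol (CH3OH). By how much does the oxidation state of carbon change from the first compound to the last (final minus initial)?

-4

Carbon oxidation states along the series — chloroform: +2, hydrogen cyanide: +2, dichloromethane: 0, formaldehyde: 0, methanol: -2.
Net change = -2 − (+2) = -4.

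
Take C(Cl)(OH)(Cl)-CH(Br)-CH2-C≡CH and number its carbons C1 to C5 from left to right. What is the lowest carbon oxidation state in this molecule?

Tallying each carbon's bonds:
C1: 1C, 1O, 2Cl → 0 + 1 + 2 = +3
C2: 2C, 1H, 1Br → 0 − 1 + 1 = 0
C3: 2C, 2H → 0 − 2 = -2
C4: 4C → 0 = 0
C5: 3C, 1H → 0 − 1 = -1
The lowest value is -2.

-2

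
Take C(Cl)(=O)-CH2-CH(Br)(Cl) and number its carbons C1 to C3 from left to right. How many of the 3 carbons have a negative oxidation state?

Tallying each carbon's bonds:
C1: 1C, 2O, 1Cl → 0 + 2 + 1 = +3
C2: 2C, 2H → 0 − 2 = -2
C3: 1C, 1H, 1Cl, 1Br → 0 − 1 + 1 + 1 = +1
1 carbon (C2) meets the condition.

1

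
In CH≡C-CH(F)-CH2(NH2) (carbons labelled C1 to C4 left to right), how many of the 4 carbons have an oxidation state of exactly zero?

2

Each bond to a more electronegative atom (O, N, halogen) counts +1, each bond to a less electronegative atom (H, metal, B, Si) counts −1, and each C–C bond counts 0. Tallying each carbon:
C1: 3C, 1H → 0 − 1 = -1
C2: 4C → 0 = 0
C3: 2C, 1H, 1F → 0 − 1 + 1 = 0
C4: 1C, 2H, 1N → 0 − 2 + 1 = -1
2 carbons (C2, C3) meet the condition.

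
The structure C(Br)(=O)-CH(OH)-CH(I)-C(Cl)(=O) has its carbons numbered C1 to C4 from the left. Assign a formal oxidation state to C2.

0

Count +1 for every bond to an atom more electronegative than carbon and −1 for every bond to one less electronegative; C–C bonds are 0.
C2 has one bond to C (0), one bond to C (0), one bond to H (-1), one bond to O (+1).
Oxidation state = 0 + 0 − 1 + 1 = 0.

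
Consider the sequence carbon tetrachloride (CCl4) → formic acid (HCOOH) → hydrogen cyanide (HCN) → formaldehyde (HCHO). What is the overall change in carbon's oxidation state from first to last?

Carbon oxidation states along the series — carbon tetrachloride: +4, formic acid: +2, hydrogen cyanide: +2, formaldehyde: 0.
Net change = 0 − (+4) = -4.

-4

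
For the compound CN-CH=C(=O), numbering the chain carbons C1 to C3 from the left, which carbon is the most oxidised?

C1

Each bond to a more electronegative atom (O, N, halogen) counts +1, each bond to a less electronegative atom (H, metal, B, Si) counts −1, and each C–C bond counts 0. Tallying each carbon:
C1: 1C, 3N → 0 + 3 = +3
C2: 3C, 1H → 0 − 1 = -1
C3: 2C, 2O → 0 + 2 = +2
The most oxidised carbon is C1 at +3.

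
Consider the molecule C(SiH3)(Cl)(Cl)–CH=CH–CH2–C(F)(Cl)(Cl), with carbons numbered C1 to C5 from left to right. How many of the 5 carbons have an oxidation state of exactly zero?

Count +1 for every bond to an atom more electronegative than carbon and −1 for every bond to one less electronegative; C–C bonds are 0. Tallying each carbon:
C1: 1C, 2Cl, 1Si → 0 + 2 − 1 = +1
C2: 3C, 1H → 0 − 1 = -1
C3: 3C, 1H → 0 − 1 = -1
C4: 2C, 2H → 0 − 2 = -2
C5: 1C, 1F, 2Cl → 0 + 1 + 2 = +3
0 carbons meet the condition.

0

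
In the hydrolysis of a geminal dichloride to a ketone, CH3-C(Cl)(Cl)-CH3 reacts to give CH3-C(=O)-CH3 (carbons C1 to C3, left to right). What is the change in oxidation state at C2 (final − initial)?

Before: C2 has 2 bonds to C, 2 bonds to Cl → oxidation state +2.
After: C2 has 2 bonds to C, 2 bonds to O → oxidation state +2.
Δ = +2 − (+2) = 0, so no net redox change at C2.

0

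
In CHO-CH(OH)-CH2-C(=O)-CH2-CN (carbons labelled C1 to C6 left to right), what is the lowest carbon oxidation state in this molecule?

-2

Bonds to more-electronegative neighbours contribute +1 each, bonds to H or metals contribute −1 each, and C–C bonds contribute 0. Tallying each carbon:
C1: 1C, 1H, 2O → 0 − 1 + 2 = +1
C2: 2C, 1H, 1O → 0 − 1 + 1 = 0
C3: 2C, 2H → 0 − 2 = -2
C4: 2C, 2O → 0 + 2 = +2
C5: 2C, 2H → 0 − 2 = -2
C6: 1C, 3N → 0 + 3 = +3
The lowest value is -2.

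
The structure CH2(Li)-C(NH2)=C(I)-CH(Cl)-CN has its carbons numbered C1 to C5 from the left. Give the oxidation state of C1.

C1 has one bond to C (0), one bond to Li (-1), one bond to H (-1), one bond to H (-1).
Oxidation state = 0 − 1 − 1 − 1 = -3.

-3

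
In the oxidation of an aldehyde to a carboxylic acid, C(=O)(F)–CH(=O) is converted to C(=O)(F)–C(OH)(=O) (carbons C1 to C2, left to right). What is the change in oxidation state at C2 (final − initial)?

+2

Before: C2 has 1 bond to C, 1 bond to H, 2 bonds to O → oxidation state +1.
After: C2 has 1 bond to C, 3 bonds to O → oxidation state +3.
Δ = +3 − (+1) = +2, so this is an oxidation at C2.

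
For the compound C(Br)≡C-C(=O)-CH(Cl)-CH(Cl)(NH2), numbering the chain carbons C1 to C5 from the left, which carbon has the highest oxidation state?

Each bond to a more electronegative atom (O, N, halogen) counts +1, each bond to a less electronegative atom (H, metal, B, Si) counts −1, and each C–C bond counts 0. Tallying each carbon:
C1: 3C, 1Br → 0 + 1 = +1
C2: 4C → 0 = 0
C3: 2C, 2O → 0 + 2 = +2
C4: 2C, 1H, 1Cl → 0 − 1 + 1 = 0
C5: 1C, 1H, 1N, 1Cl → 0 − 1 + 1 + 1 = +1
The most oxidised carbon is C3 at +2.

C3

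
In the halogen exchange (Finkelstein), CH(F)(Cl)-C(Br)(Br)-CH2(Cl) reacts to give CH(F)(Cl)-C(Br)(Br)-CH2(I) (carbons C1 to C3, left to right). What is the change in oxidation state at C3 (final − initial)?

Before: C3 has 1 bond to C, 2 bonds to H, 1 bond to Cl → oxidation state -1.
After: C3 has 1 bond to C, 2 bonds to H, 1 bond to I → oxidation state -1.
Δ = -1 − (-1) = 0, so no net redox change at C3.

0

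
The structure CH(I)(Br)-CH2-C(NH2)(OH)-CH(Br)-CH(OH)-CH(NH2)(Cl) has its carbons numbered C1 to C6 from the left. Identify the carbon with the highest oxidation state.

C3

Tallying each carbon's bonds:
C1: 1C, 1H, 1Br, 1I → 0 − 1 + 1 + 1 = +1
C2: 2C, 2H → 0 − 2 = -2
C3: 2C, 1O, 1N → 0 + 1 + 1 = +2
C4: 2C, 1H, 1Br → 0 − 1 + 1 = 0
C5: 2C, 1H, 1O → 0 − 1 + 1 = 0
C6: 1C, 1H, 1N, 1Cl → 0 − 1 + 1 + 1 = +1
The most oxidised carbon is C3 at +2.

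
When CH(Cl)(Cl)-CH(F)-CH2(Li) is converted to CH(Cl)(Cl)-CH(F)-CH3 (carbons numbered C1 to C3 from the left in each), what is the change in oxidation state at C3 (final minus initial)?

0

Before: C3 has 1 bond to C, 2 bonds to H, 1 bond to Li → oxidation state -3.
After: C3 has 1 bond to C, 3 bonds to H → oxidation state -3.
Δ = -3 − (-3) = 0, so no net redox change at C3.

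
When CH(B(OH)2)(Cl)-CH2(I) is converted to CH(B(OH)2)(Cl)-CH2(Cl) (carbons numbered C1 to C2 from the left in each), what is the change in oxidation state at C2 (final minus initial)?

0

Before: C2 has 1 bond to C, 2 bonds to H, 1 bond to I → oxidation state -1.
After: C2 has 1 bond to C, 2 bonds to H, 1 bond to Cl → oxidation state -1.
Δ = -1 − (-1) = 0, so no net redox change at C2.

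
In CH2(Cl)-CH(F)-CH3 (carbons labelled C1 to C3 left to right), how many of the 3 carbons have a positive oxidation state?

Tallying each carbon's bonds:
C1: 1C, 2H, 1Cl → 0 − 2 + 1 = -1
C2: 2C, 1H, 1F → 0 − 1 + 1 = 0
C3: 1C, 3H → 0 − 3 = -3
0 carbons meet the condition.

0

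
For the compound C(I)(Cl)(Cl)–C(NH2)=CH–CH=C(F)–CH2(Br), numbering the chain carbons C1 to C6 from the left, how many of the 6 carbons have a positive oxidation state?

3

Tallying each carbon's bonds:
C1: 1C, 2Cl, 1I → 0 + 2 + 1 = +3
C2: 3C, 1N → 0 + 1 = +1
C3: 3C, 1H → 0 − 1 = -1
C4: 3C, 1H → 0 − 1 = -1
C5: 3C, 1F → 0 + 1 = +1
C6: 1C, 2H, 1Br → 0 − 2 + 1 = -1
3 carbons (C1, C2, C5) meet the condition.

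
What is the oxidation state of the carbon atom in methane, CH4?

The carbon has one bond to H (-1), one bond to H (-1), one bond to H (-1), one bond to H (-1).
Oxidation state = -1 − 1 − 1 − 1 = -4.

-4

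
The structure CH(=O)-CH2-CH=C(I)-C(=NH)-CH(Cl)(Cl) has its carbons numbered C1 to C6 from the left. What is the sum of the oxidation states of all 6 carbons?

Bonds to more-electronegative neighbours contribute +1 each, bonds to H or metals contribute −1 each, and C–C bonds contribute 0. Tallying each carbon:
C1: 1C, 1H, 2O → 0 − 1 + 2 = +1
C2: 2C, 2H → 0 − 2 = -2
C3: 3C, 1H → 0 − 1 = -1
C4: 3C, 1I → 0 + 1 = +1
C5: 2C, 2N → 0 + 2 = +2
C6: 1C, 1H, 2Cl → 0 − 1 + 2 = +1
Sum = +1 − 2 − 1 + 1 + 2 + 1 = +2.

+2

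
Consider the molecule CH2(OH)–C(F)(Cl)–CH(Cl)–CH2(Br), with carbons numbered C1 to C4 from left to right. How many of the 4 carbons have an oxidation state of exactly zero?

Tallying each carbon's bonds:
C1: 1C, 2H, 1O → 0 − 2 + 1 = -1
C2: 2C, 1F, 1Cl → 0 + 1 + 1 = +2
C3: 2C, 1H, 1Cl → 0 − 1 + 1 = 0
C4: 1C, 2H, 1Br → 0 − 2 + 1 = -1
1 carbon (C3) meets the condition.

1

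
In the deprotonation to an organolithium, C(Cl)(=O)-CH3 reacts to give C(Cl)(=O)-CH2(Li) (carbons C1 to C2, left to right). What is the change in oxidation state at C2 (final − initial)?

0

Before: C2 has 1 bond to C, 3 bonds to H → oxidation state -3.
After: C2 has 1 bond to C, 2 bonds to H, 1 bond to Li → oxidation state -3.
Δ = -3 − (-3) = 0, so no net redox change at C2.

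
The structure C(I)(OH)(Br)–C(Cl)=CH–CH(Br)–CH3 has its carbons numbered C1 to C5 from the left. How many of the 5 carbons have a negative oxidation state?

Tallying each carbon's bonds:
C1: 1C, 1O, 1Br, 1I → 0 + 1 + 1 + 1 = +3
C2: 3C, 1Cl → 0 + 1 = +1
C3: 3C, 1H → 0 − 1 = -1
C4: 2C, 1H, 1Br → 0 − 1 + 1 = 0
C5: 1C, 3H → 0 − 3 = -3
2 carbons (C3, C5) meet the condition.

2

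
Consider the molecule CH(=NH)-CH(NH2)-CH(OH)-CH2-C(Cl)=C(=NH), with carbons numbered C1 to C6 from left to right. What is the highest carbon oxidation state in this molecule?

+2

Bonds to more-electronegative neighbours contribute +1 each, bonds to H or metals contribute −1 each, and C–C bonds contribute 0. Tallying each carbon:
C1: 1C, 1H, 2N → 0 − 1 + 2 = +1
C2: 2C, 1H, 1N → 0 − 1 + 1 = 0
C3: 2C, 1H, 1O → 0 − 1 + 1 = 0
C4: 2C, 2H → 0 − 2 = -2
C5: 3C, 1Cl → 0 + 1 = +1
C6: 2C, 2N → 0 + 2 = +2
The highest value is +2.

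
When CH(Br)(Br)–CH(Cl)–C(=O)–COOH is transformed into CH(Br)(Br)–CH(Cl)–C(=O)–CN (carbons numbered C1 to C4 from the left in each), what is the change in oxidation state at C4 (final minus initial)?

Before: C4 has 1 bond to C, 3 bonds to O → oxidation state +3.
After: C4 has 1 bond to C, 3 bonds to N → oxidation state +3.
Δ = +3 − (+3) = 0, so no net redox change at C4.

0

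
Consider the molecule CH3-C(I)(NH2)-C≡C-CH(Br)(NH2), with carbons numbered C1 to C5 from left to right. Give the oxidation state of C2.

C2 has one bond to C (0), one bond to C (0), one bond to I (+1), one bond to N (+1).
Oxidation state = 0 + 0 + 1 + 1 = +2.

+2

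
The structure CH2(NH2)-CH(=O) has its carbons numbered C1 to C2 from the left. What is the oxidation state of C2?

C2 has one bond to C (0), a double bond to O (2×+1 = +2), one bond to H (-1).
Oxidation state = 0 + 2 − 1 = +1.

+1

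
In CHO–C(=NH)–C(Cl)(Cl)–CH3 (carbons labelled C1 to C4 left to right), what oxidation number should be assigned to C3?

C3 has one bond to C (0), one bond to C (0), one bond to Cl (+1), one bond to Cl (+1).
Oxidation state = 0 + 0 + 1 + 1 = +2.

+2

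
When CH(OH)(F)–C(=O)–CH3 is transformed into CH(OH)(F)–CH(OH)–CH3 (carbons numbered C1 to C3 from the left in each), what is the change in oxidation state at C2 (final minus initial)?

-2

Before: C2 has 2 bonds to C, 2 bonds to O → oxidation state +2.
After: C2 has 2 bonds to C, 1 bond to H, 1 bond to O → oxidation state 0.
Δ = 0 − (+2) = -2, so this is a reduction at C2.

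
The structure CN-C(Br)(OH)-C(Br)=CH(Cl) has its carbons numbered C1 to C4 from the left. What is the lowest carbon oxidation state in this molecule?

Assign +1 per bond to O/N/halogen, −1 per bond to H or an electropositive element, and 0 per bond to carbon. Tallying each carbon:
C1: 1C, 3N → 0 + 3 = +3
C2: 2C, 1O, 1Br → 0 + 1 + 1 = +2
C3: 3C, 1Br → 0 + 1 = +1
C4: 2C, 1H, 1Cl → 0 − 1 + 1 = 0
The lowest value is 0.

0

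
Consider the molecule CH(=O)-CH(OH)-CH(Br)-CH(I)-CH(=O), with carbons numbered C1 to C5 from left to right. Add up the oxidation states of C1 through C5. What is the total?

Tallying each carbon's bonds:
C1: 1C, 1H, 2O → 0 − 1 + 2 = +1
C2: 2C, 1H, 1O → 0 − 1 + 1 = 0
C3: 2C, 1H, 1Br → 0 − 1 + 1 = 0
C4: 2C, 1H, 1I → 0 − 1 + 1 = 0
C5: 1C, 1H, 2O → 0 − 1 + 2 = +1
Sum = +1 + 0 + 0 + 0 + 1 = +2.

+2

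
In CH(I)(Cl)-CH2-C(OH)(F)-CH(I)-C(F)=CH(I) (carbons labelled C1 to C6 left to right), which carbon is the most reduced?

Tallying each carbon's bonds:
C1: 1C, 1H, 1Cl, 1I → 0 − 1 + 1 + 1 = +1
C2: 2C, 2H → 0 − 2 = -2
C3: 2C, 1O, 1F → 0 + 1 + 1 = +2
C4: 2C, 1H, 1I → 0 − 1 + 1 = 0
C5: 3C, 1F → 0 + 1 = +1
C6: 2C, 1H, 1I → 0 − 1 + 1 = 0
The most reduced carbon is C2 at -2.

C2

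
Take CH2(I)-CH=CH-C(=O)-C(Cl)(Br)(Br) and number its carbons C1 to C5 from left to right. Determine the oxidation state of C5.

+3

Bonds to more-electronegative neighbours contribute +1 each, bonds to H or metals contribute −1 each, and C–C bonds contribute 0.
C5 has one bond to C (0), one bond to Cl (+1), one bond to Br (+1), one bond to Br (+1).
Oxidation state = 0 + 1 + 1 + 1 = +3.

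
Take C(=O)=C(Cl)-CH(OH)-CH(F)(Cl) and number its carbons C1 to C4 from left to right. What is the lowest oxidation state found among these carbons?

Tallying each carbon's bonds:
C1: 2C, 2O → 0 + 2 = +2
C2: 3C, 1Cl → 0 + 1 = +1
C3: 2C, 1H, 1O → 0 − 1 + 1 = 0
C4: 1C, 1H, 1F, 1Cl → 0 − 1 + 1 + 1 = +1
The lowest value is 0.

0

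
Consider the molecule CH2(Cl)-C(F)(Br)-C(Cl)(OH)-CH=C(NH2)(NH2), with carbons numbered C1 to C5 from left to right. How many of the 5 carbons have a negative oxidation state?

2

Assign +1 per bond to O/N/halogen, −1 per bond to H or an electropositive element, and 0 per bond to carbon. Tallying each carbon:
C1: 1C, 2H, 1Cl → 0 − 2 + 1 = -1
C2: 2C, 1F, 1Br → 0 + 1 + 1 = +2
C3: 2C, 1O, 1Cl → 0 + 1 + 1 = +2
C4: 3C, 1H → 0 − 1 = -1
C5: 2C, 2N → 0 + 2 = +2
2 carbons (C1, C4) meet the condition.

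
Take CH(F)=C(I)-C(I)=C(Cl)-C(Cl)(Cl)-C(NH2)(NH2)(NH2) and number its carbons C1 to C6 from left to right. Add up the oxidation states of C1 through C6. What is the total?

+8

Count +1 for every bond to an atom more electronegative than carbon and −1 for every bond to one less electronegative; C–C bonds are 0. Tallying each carbon:
C1: 2C, 1H, 1F → 0 − 1 + 1 = 0
C2: 3C, 1I → 0 + 1 = +1
C3: 3C, 1I → 0 + 1 = +1
C4: 3C, 1Cl → 0 + 1 = +1
C5: 2C, 2Cl → 0 + 2 = +2
C6: 1C, 3N → 0 + 3 = +3
Sum = 0 + 1 + 1 + 1 + 2 + 3 = +8.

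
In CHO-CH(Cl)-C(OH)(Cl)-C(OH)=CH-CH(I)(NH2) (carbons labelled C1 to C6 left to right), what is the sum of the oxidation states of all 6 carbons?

Assign +1 per bond to O/N/halogen, −1 per bond to H or an electropositive element, and 0 per bond to carbon. Tallying each carbon:
C1: 1C, 1H, 2O → 0 − 1 + 2 = +1
C2: 2C, 1H, 1Cl → 0 − 1 + 1 = 0
C3: 2C, 1O, 1Cl → 0 + 1 + 1 = +2
C4: 3C, 1O → 0 + 1 = +1
C5: 3C, 1H → 0 − 1 = -1
C6: 1C, 1H, 1N, 1I → 0 − 1 + 1 + 1 = +1
Sum = +1 + 0 + 2 + 1 − 1 + 1 = +4.

+4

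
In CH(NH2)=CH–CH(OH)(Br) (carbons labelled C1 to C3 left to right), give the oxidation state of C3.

Each bond to a more electronegative atom (O, N, halogen) counts +1, each bond to a less electronegative atom (H, metal, B, Si) counts −1, and each C–C bond counts 0.
C3 has one bond to C (0), one bond to O (+1), one bond to H (-1), one bond to Br (+1).
Oxidation state = 0 + 1 − 1 + 1 = +1.

+1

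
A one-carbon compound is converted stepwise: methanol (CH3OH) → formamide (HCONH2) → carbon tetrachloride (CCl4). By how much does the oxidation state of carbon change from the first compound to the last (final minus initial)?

Carbon oxidation states along the series — methanol: -2, formamide: +2, carbon tetrachloride: +4.
Net change = +4 − (-2) = +6.

+6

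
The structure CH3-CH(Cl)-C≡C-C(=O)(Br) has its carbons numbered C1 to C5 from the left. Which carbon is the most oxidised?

Tallying each carbon's bonds:
C1: 1C, 3H → 0 − 3 = -3
C2: 2C, 1H, 1Cl → 0 − 1 + 1 = 0
C3: 4C → 0 = 0
C4: 4C → 0 = 0
C5: 1C, 2O, 1Br → 0 + 2 + 1 = +3
The most oxidised carbon is C5 at +3.

C5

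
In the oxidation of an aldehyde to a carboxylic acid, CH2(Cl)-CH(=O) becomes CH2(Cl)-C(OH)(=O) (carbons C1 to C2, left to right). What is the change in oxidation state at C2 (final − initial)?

Before: C2 has 1 bond to C, 1 bond to H, 2 bonds to O → oxidation state +1.
After: C2 has 1 bond to C, 3 bonds to O → oxidation state +3.
Δ = +3 − (+1) = +2, so this is an oxidation at C2.

+2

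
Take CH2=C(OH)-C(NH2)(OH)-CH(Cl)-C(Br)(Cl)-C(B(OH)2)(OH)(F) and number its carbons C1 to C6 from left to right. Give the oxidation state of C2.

C2 has a double bond to C (2×0 = 0), one bond to C (0), one bond to O (+1).
Oxidation state = 0 + 0 + 1 = +1.

+1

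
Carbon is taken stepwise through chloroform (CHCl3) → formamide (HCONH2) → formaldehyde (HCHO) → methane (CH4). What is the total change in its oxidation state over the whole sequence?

Carbon oxidation states along the series — chloroform: +2, formamide: +2, formaldehyde: 0, methane: -4.
Net change = -4 − (+2) = -6.

-6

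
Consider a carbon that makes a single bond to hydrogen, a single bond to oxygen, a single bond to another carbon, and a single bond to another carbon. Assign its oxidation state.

The carbon has one bond to C (0), one bond to C (0), one bond to H (-1), one bond to O (+1).
Oxidation state = 0 + 0 − 1 + 1 = 0.

0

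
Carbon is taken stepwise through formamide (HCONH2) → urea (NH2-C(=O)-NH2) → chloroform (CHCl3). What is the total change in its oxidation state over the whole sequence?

0

Carbon oxidation states along the series — formamide: +2, urea: +4, chloroform: +2.
Net change = +2 − (+2) = 0.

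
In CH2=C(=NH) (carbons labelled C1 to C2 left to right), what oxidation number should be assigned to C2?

+2

C2 has a double bond to C (2×0 = 0), a double bond to N (2×+1 = +2).
Oxidation state = 0 + 2 = +2.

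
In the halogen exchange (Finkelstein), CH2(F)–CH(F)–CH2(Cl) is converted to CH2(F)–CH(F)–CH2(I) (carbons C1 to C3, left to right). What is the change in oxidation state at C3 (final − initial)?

Before: C3 has 1 bond to C, 2 bonds to H, 1 bond to Cl → oxidation state -1.
After: C3 has 1 bond to C, 2 bonds to H, 1 bond to I → oxidation state -1.
Δ = -1 − (-1) = 0, so no net redox change at C3.

0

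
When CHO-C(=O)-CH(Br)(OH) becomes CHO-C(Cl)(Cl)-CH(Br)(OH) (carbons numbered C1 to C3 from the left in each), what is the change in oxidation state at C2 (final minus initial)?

Before: C2 has 2 bonds to C, 2 bonds to O → oxidation state +2.
After: C2 has 2 bonds to C, 2 bonds to Cl → oxidation state +2.
Δ = +2 − (+2) = 0, so no net redox change at C2.

0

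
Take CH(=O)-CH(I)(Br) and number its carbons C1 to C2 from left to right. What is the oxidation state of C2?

+1

Assign +1 per bond to O/N/halogen, −1 per bond to H or an electropositive element, and 0 per bond to carbon.
C2 has one bond to C (0), one bond to I (+1), one bond to Br (+1), one bond to H (-1).
Oxidation state = 0 + 1 + 1 − 1 = +1.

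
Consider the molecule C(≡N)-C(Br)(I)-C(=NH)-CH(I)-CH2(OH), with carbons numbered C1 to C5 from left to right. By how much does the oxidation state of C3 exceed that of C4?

C3: 2C, 2N → 0 + 2 = +2
C4: 2C, 1H, 1I → 0 − 1 + 1 = 0
Difference: +2 − (0) = +2.

+2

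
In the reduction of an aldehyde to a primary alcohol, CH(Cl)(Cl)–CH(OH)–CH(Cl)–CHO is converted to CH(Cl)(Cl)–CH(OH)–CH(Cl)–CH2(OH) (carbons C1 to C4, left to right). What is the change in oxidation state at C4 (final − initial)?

Before: C4 has 1 bond to C, 1 bond to H, 2 bonds to O → oxidation state +1.
After: C4 has 1 bond to C, 2 bonds to H, 1 bond to O → oxidation state -1.
Δ = -1 − (+1) = -2, so this is a reduction at C4.

-2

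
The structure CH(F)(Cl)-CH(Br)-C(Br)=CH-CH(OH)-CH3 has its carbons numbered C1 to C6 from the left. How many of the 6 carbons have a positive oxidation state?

Tallying each carbon's bonds:
C1: 1C, 1H, 1F, 1Cl → 0 − 1 + 1 + 1 = +1
C2: 2C, 1H, 1Br → 0 − 1 + 1 = 0
C3: 3C, 1Br → 0 + 1 = +1
C4: 3C, 1H → 0 − 1 = -1
C5: 2C, 1H, 1O → 0 − 1 + 1 = 0
C6: 1C, 3H → 0 − 3 = -3
2 carbons (C1, C3) meet the condition.

2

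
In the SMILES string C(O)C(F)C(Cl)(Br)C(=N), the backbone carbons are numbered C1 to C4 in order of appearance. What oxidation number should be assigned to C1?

C1 has one bond to C (0), one bond to H (-1), one bond to O (+1), one bond to H (-1).
Oxidation state = 0 − 1 + 1 − 1 = -1.

-1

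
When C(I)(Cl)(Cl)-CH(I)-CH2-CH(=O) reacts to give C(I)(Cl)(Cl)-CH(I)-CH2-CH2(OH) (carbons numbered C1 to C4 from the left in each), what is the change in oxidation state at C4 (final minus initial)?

-2

Before: C4 has 1 bond to C, 1 bond to H, 2 bonds to O → oxidation state +1.
After: C4 has 1 bond to C, 2 bonds to H, 1 bond to O → oxidation state -1.
Δ = -1 − (+1) = -2, so this is a reduction at C4.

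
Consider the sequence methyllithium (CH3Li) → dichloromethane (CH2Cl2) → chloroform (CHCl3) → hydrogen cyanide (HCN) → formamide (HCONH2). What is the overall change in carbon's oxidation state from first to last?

Carbon oxidation states along the series — methyllithium: -4, dichloromethane: 0, chloroform: +2, hydrogen cyanide: +2, formamide: +2.
Net change = +2 − (-4) = +6.

+6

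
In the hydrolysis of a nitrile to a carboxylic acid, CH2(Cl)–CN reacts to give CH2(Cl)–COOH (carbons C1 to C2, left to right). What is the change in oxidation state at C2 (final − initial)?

Before: C2 has 1 bond to C, 3 bonds to N → oxidation state +3.
After: C2 has 1 bond to C, 3 bonds to O → oxidation state +3.
Δ = +3 − (+3) = 0, so no net redox change at C2.

0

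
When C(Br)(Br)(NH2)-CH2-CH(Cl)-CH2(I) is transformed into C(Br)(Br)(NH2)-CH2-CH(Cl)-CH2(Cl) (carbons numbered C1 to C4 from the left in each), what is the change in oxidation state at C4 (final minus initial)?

0

Before: C4 has 1 bond to C, 2 bonds to H, 1 bond to I → oxidation state -1.
After: C4 has 1 bond to C, 2 bonds to H, 1 bond to Cl → oxidation state -1.
Δ = -1 − (-1) = 0, so no net redox change at C4.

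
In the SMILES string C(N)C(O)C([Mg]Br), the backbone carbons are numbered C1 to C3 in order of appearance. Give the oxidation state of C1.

Count +1 for every bond to an atom more electronegative than carbon and −1 for every bond to one less electronegative; C–C bonds are 0.
C1 has one bond to C (0), one bond to H (-1), one bond to N (+1), one bond to H (-1).
Oxidation state = 0 − 1 + 1 − 1 = -1.

-1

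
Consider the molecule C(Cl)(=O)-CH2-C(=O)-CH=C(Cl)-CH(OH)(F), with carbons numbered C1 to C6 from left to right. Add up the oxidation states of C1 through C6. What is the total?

+4

Tallying each carbon's bonds:
C1: 1C, 2O, 1Cl → 0 + 2 + 1 = +3
C2: 2C, 2H → 0 − 2 = -2
C3: 2C, 2O → 0 + 2 = +2
C4: 3C, 1H → 0 − 1 = -1
C5: 3C, 1Cl → 0 + 1 = +1
C6: 1C, 1H, 1O, 1F → 0 − 1 + 1 + 1 = +1
Sum = +3 − 2 + 2 − 1 + 1 + 1 = +4.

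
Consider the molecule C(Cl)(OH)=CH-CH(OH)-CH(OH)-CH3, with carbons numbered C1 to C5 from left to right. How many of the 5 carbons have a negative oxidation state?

Count +1 for every bond to an atom more electronegative than carbon and −1 for every bond to one less electronegative; C–C bonds are 0. Tallying each carbon:
C1: 2C, 1O, 1Cl → 0 + 1 + 1 = +2
C2: 3C, 1H → 0 − 1 = -1
C3: 2C, 1H, 1O → 0 − 1 + 1 = 0
C4: 2C, 1H, 1O → 0 − 1 + 1 = 0
C5: 1C, 3H → 0 − 3 = -3
2 carbons (C2, C5) meet the condition.

2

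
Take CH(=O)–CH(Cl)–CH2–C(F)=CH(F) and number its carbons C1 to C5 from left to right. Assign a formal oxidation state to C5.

0

Count +1 for every bond to an atom more electronegative than carbon and −1 for every bond to one less electronegative; C–C bonds are 0.
C5 has a double bond to C (2×0 = 0), one bond to H (-1), one bond to F (+1).
Oxidation state = 0 − 1 + 1 = 0.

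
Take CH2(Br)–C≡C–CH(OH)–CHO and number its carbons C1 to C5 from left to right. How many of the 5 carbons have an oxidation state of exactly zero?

3

Tallying each carbon's bonds:
C1: 1C, 2H, 1Br → 0 − 2 + 1 = -1
C2: 4C → 0 = 0
C3: 4C → 0 = 0
C4: 2C, 1H, 1O → 0 − 1 + 1 = 0
C5: 1C, 1H, 2O → 0 − 1 + 2 = +1
3 carbons (C2, C3, C4) meet the condition.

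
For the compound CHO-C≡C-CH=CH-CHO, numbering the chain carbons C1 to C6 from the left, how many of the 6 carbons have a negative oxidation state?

Tallying each carbon's bonds:
C1: 1C, 1H, 2O → 0 − 1 + 2 = +1
C2: 4C → 0 = 0
C3: 4C → 0 = 0
C4: 3C, 1H → 0 − 1 = -1
C5: 3C, 1H → 0 − 1 = -1
C6: 1C, 1H, 2O → 0 − 1 + 2 = +1
2 carbons (C4, C5) meet the condition.

2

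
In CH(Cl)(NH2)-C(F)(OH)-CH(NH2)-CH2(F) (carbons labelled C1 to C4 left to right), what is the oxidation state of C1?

C1 has one bond to C (0), one bond to H (-1), one bond to Cl (+1), one bond to N (+1).
Oxidation state = 0 − 1 + 1 + 1 = +1.

+1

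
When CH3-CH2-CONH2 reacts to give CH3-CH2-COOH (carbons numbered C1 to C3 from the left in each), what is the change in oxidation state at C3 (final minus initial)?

Before: C3 has 1 bond to C, 2 bonds to O, 1 bond to N → oxidation state +3.
After: C3 has 1 bond to C, 3 bonds to O → oxidation state +3.
Δ = +3 − (+3) = 0, so no net redox change at C3.

0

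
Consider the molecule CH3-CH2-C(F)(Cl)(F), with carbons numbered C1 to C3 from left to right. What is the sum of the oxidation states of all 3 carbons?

Assign +1 per bond to O/N/halogen, −1 per bond to H or an electropositive element, and 0 per bond to carbon. Tallying each carbon:
C1: 1C, 3H → 0 − 3 = -3
C2: 2C, 2H → 0 − 2 = -2
C3: 1C, 2F, 1Cl → 0 + 2 + 1 = +3
Sum = -3 − 2 + 3 = -2.

-2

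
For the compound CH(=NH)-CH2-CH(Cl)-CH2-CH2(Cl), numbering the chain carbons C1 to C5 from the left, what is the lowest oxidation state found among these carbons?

-2

Tallying each carbon's bonds:
C1: 1C, 1H, 2N → 0 − 1 + 2 = +1
C2: 2C, 2H → 0 − 2 = -2
C3: 2C, 1H, 1Cl → 0 − 1 + 1 = 0
C4: 2C, 2H → 0 − 2 = -2
C5: 1C, 2H, 1Cl → 0 − 2 + 1 = -1
The lowest value is -2.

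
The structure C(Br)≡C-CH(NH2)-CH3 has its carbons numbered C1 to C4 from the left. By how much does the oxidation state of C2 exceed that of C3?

C2: 4C → 0 = 0
C3: 2C, 1H, 1N → 0 − 1 + 1 = 0
Difference: 0 − (0) = 0.

0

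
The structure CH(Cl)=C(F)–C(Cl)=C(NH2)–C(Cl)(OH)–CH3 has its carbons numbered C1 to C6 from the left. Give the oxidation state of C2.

Bonds to more-electronegative neighbours contribute +1 each, bonds to H or metals contribute −1 each, and C–C bonds contribute 0.
C2 has a double bond to C (2×0 = 0), one bond to C (0), one bond to F (+1).
Oxidation state = 0 + 0 + 1 = +1.

+1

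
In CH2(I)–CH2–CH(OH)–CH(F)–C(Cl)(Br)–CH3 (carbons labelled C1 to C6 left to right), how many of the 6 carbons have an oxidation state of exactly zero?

2

Tallying each carbon's bonds:
C1: 1C, 2H, 1I → 0 − 2 + 1 = -1
C2: 2C, 2H → 0 − 2 = -2
C3: 2C, 1H, 1O → 0 − 1 + 1 = 0
C4: 2C, 1H, 1F → 0 − 1 + 1 = 0
C5: 2C, 1Cl, 1Br → 0 + 1 + 1 = +2
C6: 1C, 3H → 0 − 3 = -3
2 carbons (C3, C4) meet the condition.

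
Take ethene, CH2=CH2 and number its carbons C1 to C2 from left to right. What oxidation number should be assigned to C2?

C2 has one bond to H (-1), one bond to H (-1), a double bond to C (2×0 = 0).
Oxidation state = -1 − 1 + 0 = -2.

-2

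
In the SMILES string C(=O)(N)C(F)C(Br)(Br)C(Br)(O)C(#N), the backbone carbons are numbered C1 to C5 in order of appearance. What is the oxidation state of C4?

C4 has one bond to C (0), one bond to C (0), one bond to Br (+1), one bond to O (+1).
Oxidation state = 0 + 0 + 1 + 1 = +2.

+2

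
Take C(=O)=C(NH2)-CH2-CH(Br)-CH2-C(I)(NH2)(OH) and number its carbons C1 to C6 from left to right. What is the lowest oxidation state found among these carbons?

Tallying each carbon's bonds:
C1: 2C, 2O → 0 + 2 = +2
C2: 3C, 1N → 0 + 1 = +1
C3: 2C, 2H → 0 − 2 = -2
C4: 2C, 1H, 1Br → 0 − 1 + 1 = 0
C5: 2C, 2H → 0 − 2 = -2
C6: 1C, 1O, 1N, 1I → 0 + 1 + 1 + 1 = +3
The lowest value is -2.

-2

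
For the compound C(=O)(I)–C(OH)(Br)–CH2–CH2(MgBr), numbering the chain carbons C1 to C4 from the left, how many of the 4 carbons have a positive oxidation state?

2

Count +1 for every bond to an atom more electronegative than carbon and −1 for every bond to one less electronegative; C–C bonds are 0. Tallying each carbon:
C1: 1C, 2O, 1I → 0 + 2 + 1 = +3
C2: 2C, 1O, 1Br → 0 + 1 + 1 = +2
C3: 2C, 2H → 0 − 2 = -2
C4: 1C, 2H, 1Mg → 0 − 2 − 1 = -3
2 carbons (C1, C2) meet the condition.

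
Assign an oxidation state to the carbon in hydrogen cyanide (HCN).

+2

The carbon has one bond to H (-1), a triple bond to N (3×+1 = +3).
Oxidation state = -1 + 3 = +2.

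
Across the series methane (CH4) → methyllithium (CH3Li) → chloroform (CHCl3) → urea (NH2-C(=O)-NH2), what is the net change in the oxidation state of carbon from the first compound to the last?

+8

Carbon oxidation states along the series — methane: -4, methyllithium: -4, chloroform: +2, urea: +4.
Net change = +4 − (-4) = +8.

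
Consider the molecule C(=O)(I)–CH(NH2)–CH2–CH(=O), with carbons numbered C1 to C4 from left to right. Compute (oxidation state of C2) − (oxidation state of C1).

C2: 2C, 1H, 1N → 0 − 1 + 1 = 0
C1: 1C, 2O, 1I → 0 + 2 + 1 = +3
Difference: 0 − (+3) = -3.

-3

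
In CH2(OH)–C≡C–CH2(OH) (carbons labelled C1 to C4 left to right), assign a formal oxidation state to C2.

0

C2 has one bond to C (0), a triple bond to C (3×0 = 0).
Oxidation state = 0 + 0 = 0.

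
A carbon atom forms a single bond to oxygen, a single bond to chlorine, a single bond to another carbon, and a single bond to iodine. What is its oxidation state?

Bonds to more-electronegative neighbours contribute +1 each, bonds to H or metals contribute −1 each, and C–C bonds contribute 0.
The carbon has one bond to C (0), one bond to O (+1), one bond to I (+1), one bond to Cl (+1).
Oxidation state = 0 + 1 + 1 + 1 = +3.

+3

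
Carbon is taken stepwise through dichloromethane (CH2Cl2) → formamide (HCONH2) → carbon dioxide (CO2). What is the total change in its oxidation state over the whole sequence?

+4

Carbon oxidation states along the series — dichloromethane: 0, formamide: +2, carbon dioxide: +4.
Net change = +4 − (0) = +4.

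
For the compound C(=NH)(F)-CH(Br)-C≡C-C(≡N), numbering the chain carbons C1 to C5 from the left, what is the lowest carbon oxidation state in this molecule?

Tallying each carbon's bonds:
C1: 1C, 2N, 1F → 0 + 2 + 1 = +3
C2: 2C, 1H, 1Br → 0 − 1 + 1 = 0
C3: 4C → 0 = 0
C4: 4C → 0 = 0
C5: 1C, 3N → 0 + 3 = +3
The lowest value is 0.

0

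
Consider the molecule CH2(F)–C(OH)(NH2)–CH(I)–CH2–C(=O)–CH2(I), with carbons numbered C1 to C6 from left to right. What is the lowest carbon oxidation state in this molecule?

Tallying each carbon's bonds:
C1: 1C, 2H, 1F → 0 − 2 + 1 = -1
C2: 2C, 1O, 1N → 0 + 1 + 1 = +2
C3: 2C, 1H, 1I → 0 − 1 + 1 = 0
C4: 2C, 2H → 0 − 2 = -2
C5: 2C, 2O → 0 + 2 = +2
C6: 1C, 2H, 1I → 0 − 2 + 1 = -1
The lowest value is -2.

-2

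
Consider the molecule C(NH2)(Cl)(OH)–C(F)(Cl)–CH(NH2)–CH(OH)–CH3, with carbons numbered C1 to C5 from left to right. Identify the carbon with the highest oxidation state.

C1

Tallying each carbon's bonds:
C1: 1C, 1O, 1N, 1Cl → 0 + 1 + 1 + 1 = +3
C2: 2C, 1F, 1Cl → 0 + 1 + 1 = +2
C3: 2C, 1H, 1N → 0 − 1 + 1 = 0
C4: 2C, 1H, 1O → 0 − 1 + 1 = 0
C5: 1C, 3H → 0 − 3 = -3
The most oxidised carbon is C1 at +3.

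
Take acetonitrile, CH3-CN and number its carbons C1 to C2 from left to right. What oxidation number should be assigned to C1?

Bonds to more-electronegative neighbours contribute +1 each, bonds to H or metals contribute −1 each, and C–C bonds contribute 0.
C1 has one bond to H (-1), one bond to H (-1), one bond to H (-1), one bond to C (0).
Oxidation state = -1 − 1 − 1 + 0 = -3.

-3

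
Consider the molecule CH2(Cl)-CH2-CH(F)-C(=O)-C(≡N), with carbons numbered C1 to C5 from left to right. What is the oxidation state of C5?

Assign +1 per bond to O/N/halogen, −1 per bond to H or an electropositive element, and 0 per bond to carbon.
C5 has one bond to C (0), a triple bond to N (3×+1 = +3).
Oxidation state = 0 + 3 = +3.

+3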